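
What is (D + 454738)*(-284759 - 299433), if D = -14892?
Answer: -256954514432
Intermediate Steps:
(D + 454738)*(-284759 - 299433) = (-14892 + 454738)*(-284759 - 299433) = 439846*(-584192) = -256954514432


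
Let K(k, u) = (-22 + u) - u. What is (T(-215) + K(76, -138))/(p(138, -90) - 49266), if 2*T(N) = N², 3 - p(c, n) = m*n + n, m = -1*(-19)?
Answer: -46181/94926 ≈ -0.48649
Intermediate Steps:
m = 19
K(k, u) = -22
p(c, n) = 3 - 20*n (p(c, n) = 3 - (19*n + n) = 3 - 20*n)
T(N) = N²/2
(T(-215) + K(76, -138))/(p(138, -90) - 49266) = ((½)*(-215)² - 22)/((3 - 20*(-90)) - 49266) = ((½)*46225 - 22)/((3 + 1800) - 49266) = (46225/2 - 22)/(1803 - 49266) = (46181/2)/(-47463) = (46181/2)*(-1/47463) = -46181/94926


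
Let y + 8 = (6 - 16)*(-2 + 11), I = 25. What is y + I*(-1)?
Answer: -123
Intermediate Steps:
y = -98 (y = -8 + (6 - 16)*(-2 + 11) = -8 - 10*9 = -8 - 90 = -98)
y + I*(-1) = -98 + 25*(-1) = -98 - 25 = -123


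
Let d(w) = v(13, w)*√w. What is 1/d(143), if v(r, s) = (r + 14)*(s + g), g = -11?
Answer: √143/509652 ≈ 2.3464e-5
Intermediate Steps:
v(r, s) = (-11 + s)*(14 + r) (v(r, s) = (r + 14)*(s - 11) = (14 + r)*(-11 + s) = (-11 + s)*(14 + r))
d(w) = √w*(-297 + 27*w) (d(w) = (-154 - 11*13 + 14*w + 13*w)*√w = (-154 - 143 + 14*w + 13*w)*√w = (-297 + 27*w)*√w = √w*(-297 + 27*w))
1/d(143) = 1/(27*√143*(-11 + 143)) = 1/(27*√143*132) = 1/(3564*√143) = √143/509652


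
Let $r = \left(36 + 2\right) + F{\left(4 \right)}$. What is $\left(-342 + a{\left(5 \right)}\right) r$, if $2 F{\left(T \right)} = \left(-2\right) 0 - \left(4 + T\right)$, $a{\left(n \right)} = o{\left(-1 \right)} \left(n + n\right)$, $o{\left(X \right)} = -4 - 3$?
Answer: $-14008$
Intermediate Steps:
$o{\left(X \right)} = -7$ ($o{\left(X \right)} = -4 - 3 = -7$)
$a{\left(n \right)} = - 14 n$ ($a{\left(n \right)} = - 7 \left(n + n\right) = - 7 \cdot 2 n = - 14 n$)
$F{\left(T \right)} = -2 - \frac{T}{2}$ ($F{\left(T \right)} = \frac{\left(-2\right) 0 - \left(4 + T\right)}{2} = \frac{0 - \left(4 + T\right)}{2} = \frac{-4 - T}{2} = -2 - \frac{T}{2}$)
$r = 34$ ($r = \left(36 + 2\right) - 4 = 38 - 4 = 34$)
$\left(-342 + a{\left(5 \right)}\right) r = \left(-342 - 70\right) 34 = \left(-412\right) 34 = -14008$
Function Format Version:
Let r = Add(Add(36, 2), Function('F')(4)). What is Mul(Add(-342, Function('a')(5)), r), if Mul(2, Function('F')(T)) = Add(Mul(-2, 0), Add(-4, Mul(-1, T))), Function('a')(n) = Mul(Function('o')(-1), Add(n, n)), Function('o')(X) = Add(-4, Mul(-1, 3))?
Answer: -14008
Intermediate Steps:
Function('o')(X) = -7 (Function('o')(X) = Add(-4, -3) = -7)
Function('a')(n) = Mul(-14, n) (Function('a')(n) = Mul(-7, Add(n, n)) = Mul(-7, Mul(2, n)) = Mul(-14, n))
Function('F')(T) = Add(-2, Mul(Rational(-1, 2), T)) (Function('F')(T) = Mul(Rational(1, 2), Add(Mul(-2, 0), Add(-4, Mul(-1, T)))) = Mul(Rational(1, 2), Add(0, Add(-4, Mul(-1, T)))) = Mul(Rational(1, 2), Add(-4, Mul(-1, T))) = Add(-2, Mul(Rational(-1, 2), T)))
r = 34 (r = Add(Add(36, 2), Add(-2, Mul(Rational(-1, 2), 4))) = Add(38, Add(-2, -2)) = Add(38, -4) = 34)
Mul(Add(-342, Function('a')(5)), r) = Mul(Add(-342, Mul(-14, 5)), 34) = Mul(Add(-342, -70), 34) = Mul(-412, 34) = -14008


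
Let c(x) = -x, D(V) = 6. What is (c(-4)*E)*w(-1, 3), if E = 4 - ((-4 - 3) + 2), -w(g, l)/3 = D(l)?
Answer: -648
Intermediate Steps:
w(g, l) = -18 (w(g, l) = -3*6 = -18)
E = 9 (E = 4 - (-7 + 2) = 4 - 1*(-5) = 4 + 5 = 9)
(c(-4)*E)*w(-1, 3) = (-1*(-4)*9)*(-18) = (4*9)*(-18) = 36*(-18) = -648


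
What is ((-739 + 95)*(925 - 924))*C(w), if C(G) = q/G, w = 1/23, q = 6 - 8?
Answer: 29624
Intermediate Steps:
q = -2
w = 1/23 ≈ 0.043478
C(G) = -2/G
((-739 + 95)*(925 - 924))*C(w) = ((-739 + 95)*(925 - 924))*(-2/1/23) = (-644*1)*(-2*23) = -644*(-46) = 29624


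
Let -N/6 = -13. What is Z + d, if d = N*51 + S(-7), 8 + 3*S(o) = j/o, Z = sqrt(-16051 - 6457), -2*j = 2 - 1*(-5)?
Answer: 7951/2 + 2*I*sqrt(5627) ≈ 3975.5 + 150.03*I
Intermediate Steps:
N = 78 (N = -6*(-13) = 78)
j = -7/2 (j = -(2 - 1*(-5))/2 = -(2 + 5)/2 = -1/2*7 = -7/2 ≈ -3.5000)
Z = 2*I*sqrt(5627) (Z = sqrt(-22508) = 2*I*sqrt(5627) ≈ 150.03*I)
S(o) = -8/3 - 7/(6*o) (S(o) = -8/3 + (-7/(2*o))/3 = -8/3 - 7/(6*o))
d = 7951/2 (d = 78*51 + (1/6)*(-7 - 16*(-7))/(-7) = 3978 + (1/6)*(-1/7)*(-7 + 112) = 3978 + (1/6)*(-1/7)*105 = 3978 - 5/2 = 7951/2 ≈ 3975.5)
Z + d = 2*I*sqrt(5627) + 7951/2 = 7951/2 + 2*I*sqrt(5627)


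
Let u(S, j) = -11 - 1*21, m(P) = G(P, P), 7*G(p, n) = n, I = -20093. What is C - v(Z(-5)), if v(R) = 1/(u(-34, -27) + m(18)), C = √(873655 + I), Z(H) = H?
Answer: 7/206 + √853562 ≈ 923.92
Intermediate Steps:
G(p, n) = n/7
m(P) = P/7
C = √853562 (C = √(873655 - 20093) = √853562 ≈ 923.88)
u(S, j) = -32 (u(S, j) = -11 - 21 = -32)
v(R) = -7/206 (v(R) = 1/(-32 + (⅐)*18) = 1/(-32 + 18/7) = 1/(-206/7) = -7/206)
C - v(Z(-5)) = √853562 - 1*(-7/206) = √853562 + 7/206 = 7/206 + √853562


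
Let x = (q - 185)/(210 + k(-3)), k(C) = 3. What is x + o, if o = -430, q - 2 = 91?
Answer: -91682/213 ≈ -430.43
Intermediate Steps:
q = 93 (q = 2 + 91 = 93)
x = -92/213 (x = (93 - 185)/(210 + 3) = -92/213 ≈ -0.43192)
x + o = -92/213 - 430 = -91682/213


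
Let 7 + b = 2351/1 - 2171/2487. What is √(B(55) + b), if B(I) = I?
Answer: √14832821154/2487 ≈ 48.971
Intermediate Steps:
b = 5827357/2487 (b = -7 + (2351/1 - 2171/2487) = -7 + (2351*1 - 2171*1/2487) = -7 + (2351 - 2171/2487) = -7 + 5844766/2487 = 5827357/2487 ≈ 2343.1)
√(B(55) + b) = √(55 + 5827357/2487) = √(5964142/2487) = √14832821154/2487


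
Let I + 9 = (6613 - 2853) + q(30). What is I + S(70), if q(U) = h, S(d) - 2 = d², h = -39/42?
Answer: 121129/14 ≈ 8652.1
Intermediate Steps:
h = -13/14 (h = -39*1/42 = -13/14 ≈ -0.92857)
S(d) = 2 + d²
q(U) = -13/14
I = 52501/14 (I = -9 + ((6613 - 2853) - 13/14) = -9 + (3760 - 13/14) = -9 + 52627/14 = 52501/14 ≈ 3750.1)
I + S(70) = 52501/14 + (2 + 70²) = 52501/14 + (2 + 4900) = 52501/14 + 4902 = 121129/14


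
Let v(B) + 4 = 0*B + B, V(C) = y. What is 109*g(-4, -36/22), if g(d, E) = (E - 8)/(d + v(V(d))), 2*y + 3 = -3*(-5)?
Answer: 5777/11 ≈ 525.18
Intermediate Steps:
y = 6 (y = -3/2 + (-3*(-5))/2 = -3/2 + (½)*15 = -3/2 + 15/2 = 6)
V(C) = 6
v(B) = -4 + B (v(B) = -4 + (0*B + B) = -4 + (0 + B) = -4 + B)
g(d, E) = (-8 + E)/(2 + d) (g(d, E) = (E - 8)/(d + (-4 + 6)) = (-8 + E)/(d + 2) = (-8 + E)/(2 + d))
109*g(-4, -36/22) = 109*((-8 - 36/22)/(2 - 4)) = 109*((-8 - 36*1/22)/(-2)) = 109*(-(-8 - 18/11)/2) = 109*(-½*(-106/11)) = 109*(53/11) = 5777/11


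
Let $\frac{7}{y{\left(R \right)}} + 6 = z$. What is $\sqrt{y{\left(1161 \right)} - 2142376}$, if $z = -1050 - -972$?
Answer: $\frac{i \sqrt{77125539}}{6} \approx 1463.7 i$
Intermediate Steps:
$z = -78$ ($z = -1050 + 972 = -78$)
$y{\left(R \right)} = - \frac{1}{12}$ ($y{\left(R \right)} = \frac{7}{-6 - 78} = \frac{7}{-84} = 7 \left(- \frac{1}{84}\right) = - \frac{1}{12}$)
$\sqrt{y{\left(1161 \right)} - 2142376} = \sqrt{- \frac{1}{12} - 2142376} = \sqrt{- \frac{25708513}{12}} = \frac{i \sqrt{77125539}}{6}$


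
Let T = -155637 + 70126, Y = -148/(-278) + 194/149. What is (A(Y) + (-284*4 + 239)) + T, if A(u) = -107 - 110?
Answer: -86625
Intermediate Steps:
Y = 37992/20711 (Y = -148*(-1/278) + 194*(1/149) = 74/139 + 194/149 = 37992/20711 ≈ 1.8344)
T = -85511
A(u) = -217
(A(Y) + (-284*4 + 239)) + T = (-217 + (-284*4 + 239)) - 85511 = (-217 + (-1136 + 239)) - 85511 = (-217 - 897) - 85511 = -1114 - 85511 = -86625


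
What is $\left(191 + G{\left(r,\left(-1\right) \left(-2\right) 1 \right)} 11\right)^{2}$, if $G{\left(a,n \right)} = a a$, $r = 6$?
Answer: $344569$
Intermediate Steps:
$G{\left(a,n \right)} = a^{2}$
$\left(191 + G{\left(r,\left(-1\right) \left(-2\right) 1 \right)} 11\right)^{2} = \left(191 + 6^{2} \cdot 11\right)^{2} = \left(191 + 36 \cdot 11\right)^{2} = \left(191 + 396\right)^{2} = 587^{2} = 344569$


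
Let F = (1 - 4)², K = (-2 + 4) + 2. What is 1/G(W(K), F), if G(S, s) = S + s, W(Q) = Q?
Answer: 1/13 ≈ 0.076923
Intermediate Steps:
K = 4 (K = 2 + 2 = 4)
F = 9 (F = (-3)² = 9)
1/G(W(K), F) = 1/(4 + 9) = 1/13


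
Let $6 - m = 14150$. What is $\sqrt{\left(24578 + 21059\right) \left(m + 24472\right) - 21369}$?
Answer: $\sqrt{471317567} \approx 21710.0$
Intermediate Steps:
$m = -14144$ ($m = 6 - 14150 = -14144$)
$\sqrt{\left(24578 + 21059\right) \left(m + 24472\right) - 21369} = \sqrt{\left(24578 + 21059\right) \left(-14144 + 24472\right) - 21369} = \sqrt{45637 \cdot 10328 - 21369} = \sqrt{471338936 - 21369} = \sqrt{471317567}$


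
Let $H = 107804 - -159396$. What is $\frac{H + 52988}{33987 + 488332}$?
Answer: $\frac{320188}{522319} \approx 0.61301$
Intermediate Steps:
$H = 267200$ ($H = 107804 + 159396 = 267200$)
$\frac{H + 52988}{33987 + 488332} = \frac{267200 + 52988}{33987 + 488332} = \frac{320188}{522319}$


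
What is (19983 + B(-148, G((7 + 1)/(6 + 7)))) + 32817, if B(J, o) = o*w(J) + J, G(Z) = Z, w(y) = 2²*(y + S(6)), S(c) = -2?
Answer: 679676/13 ≈ 52283.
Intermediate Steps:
w(y) = -8 + 4*y (w(y) = 2²*(y - 2) = 4*(-2 + y) = -8 + 4*y)
B(J, o) = J + o*(-8 + 4*J) (B(J, o) = o*(-8 + 4*J) + J = J + o*(-8 + 4*J))
(19983 + B(-148, G((7 + 1)/(6 + 7)))) + 32817 = (19983 + (-148 + 4*((7 + 1)/(6 + 7))*(-2 - 148))) + 32817 = (19983 + (-148 + 4*(8/13)*(-150))) + 32817 = (19983 + (-148 - 4800/13)) + 32817 = (19983 - 6724/13) + 32817 = 253055/13 + 32817 = 679676/13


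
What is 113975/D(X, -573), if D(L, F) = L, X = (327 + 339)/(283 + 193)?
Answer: 27126050/333 ≈ 81460.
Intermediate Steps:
X = 333/238 (X = 666/476 = 666*(1/476) = 333/238 ≈ 1.3992)
113975/D(X, -573) = 113975/(333/238) = 113975*(238/333) = 27126050/333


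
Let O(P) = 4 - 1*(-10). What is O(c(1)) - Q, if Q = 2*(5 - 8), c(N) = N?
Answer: 20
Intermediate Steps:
O(P) = 14 (O(P) = 4 + 10 = 14)
Q = -6 (Q = 2*(-3) = -6)
O(c(1)) - Q = 14 - 1*(-6) = 14 + 6 = 20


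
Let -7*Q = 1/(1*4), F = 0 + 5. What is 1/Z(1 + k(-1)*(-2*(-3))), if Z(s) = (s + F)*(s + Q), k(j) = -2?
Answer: 14/927 ≈ 0.015102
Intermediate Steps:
F = 5
Q = -1/28 (Q = -1/(7*(1*4)) = -⅐/4 = -⅐*¼ = -1/28 ≈ -0.035714)
Z(s) = (5 + s)*(-1/28 + s) (Z(s) = (s + 5)*(s - 1/28) = (5 + s)*(-1/28 + s))
1/Z(1 + k(-1)*(-2*(-3))) = 1/(-5/28 + (1 - (-4)*(-3))² + 139*(1 - (-4)*(-3))/28) = 1/(-5/28 + (1 - 2*6)² + 139*(1 - 2*6)/28) = 1/(-5/28 + (1 - 12)² + 139*(1 - 12)/28) = 1/(-5/28 + (-11)² + (139/28)*(-11)) = 1/(-5/28 + 121 - 1529/28) = 1/(927/14) = 14/927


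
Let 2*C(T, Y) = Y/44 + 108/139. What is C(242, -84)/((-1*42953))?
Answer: 1731/131350274 ≈ 1.3179e-5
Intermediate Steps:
C(T, Y) = 54/139 + Y/88 (C(T, Y) = (Y/44 + 108/139)/2 = (108/139 + Y/44)/2 = 54/139 + Y/88)
C(242, -84)/((-1*42953)) = (54/139 + (1/88)*(-84))/((-1*42953)) = (54/139 - 21/22)/(-42953) = -1731/3058*(-1/42953) = 1731/131350274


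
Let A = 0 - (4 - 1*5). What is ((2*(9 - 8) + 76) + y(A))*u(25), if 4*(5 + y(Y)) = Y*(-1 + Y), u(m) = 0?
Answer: 0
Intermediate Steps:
A = 1 (A = 0 - (4 - 5) = 0 - 1*(-1) = 0 + 1 = 1)
y(Y) = -5 + Y*(-1 + Y)/4 (y(Y) = -5 + (Y*(-1 + Y))/4 = -5 + Y*(-1 + Y)/4)
((2*(9 - 8) + 76) + y(A))*u(25) = ((2*(9 - 8) + 76) + (-5 - ¼*1 + (¼)*1²))*0 = ((2*1 + 76) + (-5 - ¼ + (¼)*1))*0 = ((2 + 76) + (-5 - ¼ + ¼))*0 = (78 - 5)*0 = 73*0 = 0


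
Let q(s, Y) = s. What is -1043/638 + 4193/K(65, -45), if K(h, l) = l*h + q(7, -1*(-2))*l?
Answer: -3027227/1033560 ≈ -2.9289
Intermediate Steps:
K(h, l) = 7*l + h*l (K(h, l) = l*h + 7*l = h*l + 7*l = 7*l + h*l)
-1043/638 + 4193/K(65, -45) = -1043/638 + 4193/((-45*(7 + 65))) = -1043*1/638 + 4193/((-45*72)) = -1043/638 + 4193/(-3240) = -1043/638 + 4193*(-1/3240) = -1043/638 - 4193/3240 = -3027227/1033560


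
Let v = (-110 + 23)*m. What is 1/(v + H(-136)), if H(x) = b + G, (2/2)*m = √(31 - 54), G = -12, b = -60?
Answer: I/(3*(-24*I + 29*√23)) ≈ -0.00040163 + 0.0023274*I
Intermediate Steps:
m = I*√23 (m = √(31 - 54) = √(-23) = I*√23 ≈ 4.7958*I)
H(x) = -72 (H(x) = -60 - 12 = -72)
v = -87*I*√23 (v = (-110 + 23)*(I*√23) = -87*I*√23 ≈ -417.24*I)
1/(v + H(-136)) = 1/(-87*I*√23 - 72) = 1/(-72 - 87*I*√23)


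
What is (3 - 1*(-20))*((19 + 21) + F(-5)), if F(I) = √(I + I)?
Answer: 920 + 23*I*√10 ≈ 920.0 + 72.732*I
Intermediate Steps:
F(I) = √2*√I (F(I) = √(2*I) = √2*√I)
(3 - 1*(-20))*((19 + 21) + F(-5)) = (3 - 1*(-20))*((19 + 21) + √2*√(-5)) = (3 + 20)*(40 + √2*(I*√5)) = 23*(40 + I*√10) = 920 + 23*I*√10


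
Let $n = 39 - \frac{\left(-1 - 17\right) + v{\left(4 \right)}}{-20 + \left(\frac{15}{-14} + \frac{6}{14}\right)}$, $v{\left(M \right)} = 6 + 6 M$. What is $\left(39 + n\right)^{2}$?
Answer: $\frac{515744100}{83521} \approx 6175.0$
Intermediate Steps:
$n = \frac{11439}{289}$ ($n = 39 - \frac{\left(-1 - 17\right) + \left(6 + 6 \cdot 4\right)}{-20 + \left(\frac{15}{-14} + \frac{6}{14}\right)} = 39 - \frac{\left(-1 - 17\right) + \left(6 + 24\right)}{-20 + \left(15 \left(- \frac{1}{14}\right) + 6 \cdot \frac{1}{14}\right)} = 39 - \frac{-18 + 30}{-20 + \left(- \frac{15}{14} + \frac{3}{7}\right)} = 39 - \frac{12}{-20 - \frac{9}{14}} = 39 - \frac{12}{- \frac{289}{14}} = 39 - 12 \left(- \frac{14}{289}\right) = 39 - - \frac{168}{289} = 39 + \frac{168}{289} = \frac{11439}{289} \approx 39.581$)
$\left(39 + n\right)^{2} = \left(39 + \frac{11439}{289}\right)^{2} = \left(\frac{22710}{289}\right)^{2} = \frac{515744100}{83521}$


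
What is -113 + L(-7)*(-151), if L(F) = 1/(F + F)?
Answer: -1431/14 ≈ -102.21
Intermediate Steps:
L(F) = 1/(2*F)
-113 + L(-7)*(-151) = -113 + ((1/2)/(-7))*(-151) = -113 + ((1/2)*(-1/7))*(-151) = -113 - 1/14*(-151) = -113 + 151/14 = -1431/14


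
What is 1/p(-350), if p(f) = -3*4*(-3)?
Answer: 1/36 ≈ 0.027778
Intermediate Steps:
p(f) = 36 (p(f) = -12*(-3) = 36)
1/p(-350) = 1/36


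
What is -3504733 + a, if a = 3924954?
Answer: 420221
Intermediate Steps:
-3504733 + a = -3504733 + 3924954 = 420221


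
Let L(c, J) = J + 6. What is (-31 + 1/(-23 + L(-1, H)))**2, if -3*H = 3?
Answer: 312481/324 ≈ 964.45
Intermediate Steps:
H = -1 (H = -1/3*3 = -1)
L(c, J) = 6 + J
(-31 + 1/(-23 + L(-1, H)))**2 = (-31 + 1/(-23 + (6 - 1)))**2 = (-31 + 1/(-23 + 5))**2 = (-31 + 1/(-18))**2 = (-31 - 1/18)**2 = (-559/18)**2 = 312481/324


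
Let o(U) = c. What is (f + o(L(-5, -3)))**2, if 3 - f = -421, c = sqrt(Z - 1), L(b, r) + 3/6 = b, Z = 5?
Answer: 181476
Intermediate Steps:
L(b, r) = -1/2 + b
c = 2 (c = sqrt(5 - 1) = sqrt(4) = 2)
f = 424 (f = 3 - 1*(-421) = 3 + 421 = 424)
o(U) = 2
(f + o(L(-5, -3)))**2 = (424 + 2)**2 = 426**2 = 181476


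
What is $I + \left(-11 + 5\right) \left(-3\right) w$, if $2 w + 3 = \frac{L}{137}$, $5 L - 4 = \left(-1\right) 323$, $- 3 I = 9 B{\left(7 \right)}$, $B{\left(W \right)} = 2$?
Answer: $- \frac{25476}{685} \approx -37.191$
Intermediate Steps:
$I = -6$ ($I = - \frac{9 \cdot 2}{3} = \left(- \frac{1}{3}\right) 18 = -6$)
$L = - \frac{319}{5}$ ($L = \frac{4}{5} + \frac{\left(-1\right) 323}{5} = \frac{4}{5} + \frac{1}{5} \left(-323\right) = \frac{4}{5} - \frac{323}{5} = - \frac{319}{5} \approx -63.8$)
$w = - \frac{1187}{685}$ ($w = - \frac{3}{2} + \frac{\left(- \frac{319}{5}\right) \frac{1}{137}}{2} = - \frac{3}{2} + \frac{1}{2} \left(- \frac{319}{685}\right) = - \frac{3}{2} - \frac{319}{1370} = - \frac{1187}{685} \approx -1.7328$)
$I + \left(-11 + 5\right) \left(-3\right) w = -6 + \left(-11 + 5\right) \left(-3\right) \left(- \frac{1187}{685}\right) = -6 + \left(-6\right) \left(-3\right) \left(- \frac{1187}{685}\right) = -6 + 18 \left(- \frac{1187}{685}\right) = -6 - \frac{21366}{685} = - \frac{25476}{685}$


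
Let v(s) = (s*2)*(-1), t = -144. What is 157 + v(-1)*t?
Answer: -131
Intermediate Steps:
v(s) = -2*s (v(s) = (2*s)*(-1) = -2*s)
157 + v(-1)*t = 157 - 2*(-1)*(-144) = 157 + 2*(-144) = 157 - 288 = -131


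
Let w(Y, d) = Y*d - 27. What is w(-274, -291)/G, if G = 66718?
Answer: 79707/66718 ≈ 1.1947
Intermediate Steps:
w(Y, d) = -27 + Y*d
w(-274, -291)/G = (-27 - 274*(-291))/66718 = (-27 + 79734)*(1/66718) = 79707*(1/66718) = 79707/66718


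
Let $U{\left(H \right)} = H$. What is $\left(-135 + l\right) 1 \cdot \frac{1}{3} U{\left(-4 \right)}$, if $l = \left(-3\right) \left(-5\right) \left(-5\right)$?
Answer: $280$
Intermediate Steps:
$l = -75$ ($l = 15 \left(-5\right) = -75$)
$\left(-135 + l\right) 1 \cdot \frac{1}{3} U{\left(-4 \right)} = \left(-135 - 75\right) 1 \cdot \frac{1}{3} \left(-4\right) = - 210 \cdot 1 \cdot \frac{1}{3} \left(-4\right) = - 210 \cdot \frac{1}{3} \left(-4\right) = \left(-210\right) \left(- \frac{4}{3}\right) = 280$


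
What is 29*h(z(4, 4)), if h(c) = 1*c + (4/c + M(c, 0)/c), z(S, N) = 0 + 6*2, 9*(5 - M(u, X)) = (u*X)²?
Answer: 1479/4 ≈ 369.75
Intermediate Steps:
M(u, X) = 5 - X²*u²/9
z(S, N) = 12 (z(S, N) = 0 + 12 = 12)
h(c) = c + 9/c (h(c) = 1*c + (4/c + (5 - ⅑*0²*c²)/c) = c + (4/c + (5 - ⅑*0*c²)/c) = c + (4/c + (5 + 0)/c) = c + (4/c + 5/c) = c + 9/c)
29*h(z(4, 4)) = 29*(12 + 9/12) = 29*(12 + 9*(1/12)) = 29*(12 + ¾) = 29*(51/4) = 1479/4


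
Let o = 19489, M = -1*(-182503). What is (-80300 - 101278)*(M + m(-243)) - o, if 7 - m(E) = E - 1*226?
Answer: -33224980351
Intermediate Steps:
M = 182503
m(E) = 233 - E (m(E) = 7 - (E - 1*226) = 7 - (E - 226) = 7 - (-226 + E) = 7 + (226 - E) = 233 - E)
(-80300 - 101278)*(M + m(-243)) - o = (-80300 - 101278)*(182503 + (233 - 1*(-243))) - 1*19489 = -181578*(182503 + (233 + 243)) - 19489 = -181578*(182503 + 476) - 19489 = -181578*182979 - 19489 = -33224960862 - 19489 = -33224980351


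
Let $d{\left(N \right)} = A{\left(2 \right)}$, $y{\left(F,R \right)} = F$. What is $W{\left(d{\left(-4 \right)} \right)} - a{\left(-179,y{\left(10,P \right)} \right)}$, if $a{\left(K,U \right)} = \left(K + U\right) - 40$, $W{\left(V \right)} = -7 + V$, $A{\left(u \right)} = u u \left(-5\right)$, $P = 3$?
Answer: $182$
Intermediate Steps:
$A{\left(u \right)} = - 5 u^{2}$ ($A{\left(u \right)} = u^{2} \left(-5\right) = - 5 u^{2}$)
$d{\left(N \right)} = -20$ ($d{\left(N \right)} = - 5 \cdot 2^{2} = \left(-5\right) 4 = -20$)
$a{\left(K,U \right)} = -40 + K + U$
$W{\left(d{\left(-4 \right)} \right)} - a{\left(-179,y{\left(10,P \right)} \right)} = \left(-7 - 20\right) - \left(-40 - 179 + 10\right) = -27 - -209 = -27 + 209 = 182$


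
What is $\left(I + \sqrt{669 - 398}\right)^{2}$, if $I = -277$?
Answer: $\left(277 - \sqrt{271}\right)^{2} \approx 67880.0$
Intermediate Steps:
$\left(I + \sqrt{669 - 398}\right)^{2} = \left(-277 + \sqrt{669 - 398}\right)^{2} = \left(-277 + \sqrt{271}\right)^{2}$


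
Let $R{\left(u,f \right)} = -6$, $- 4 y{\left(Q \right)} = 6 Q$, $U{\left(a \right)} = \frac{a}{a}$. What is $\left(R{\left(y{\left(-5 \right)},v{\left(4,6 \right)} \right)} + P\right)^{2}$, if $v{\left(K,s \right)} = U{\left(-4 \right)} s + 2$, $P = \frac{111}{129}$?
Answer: $\frac{48841}{1849} \approx 26.415$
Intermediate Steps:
$P = \frac{37}{43}$ ($P = 111 \cdot \frac{1}{129} = \frac{37}{43} \approx 0.86047$)
$U{\left(a \right)} = 1$
$y{\left(Q \right)} = - \frac{3 Q}{2}$ ($y{\left(Q \right)} = - \frac{6 Q}{4} = - \frac{3 Q}{2}$)
$v{\left(K,s \right)} = 2 + s$ ($v{\left(K,s \right)} = 1 s + 2 = s + 2 = 2 + s$)
$\left(R{\left(y{\left(-5 \right)},v{\left(4,6 \right)} \right)} + P\right)^{2} = \left(-6 + \frac{37}{43}\right)^{2} = \left(- \frac{221}{43}\right)^{2} = \frac{48841}{1849}$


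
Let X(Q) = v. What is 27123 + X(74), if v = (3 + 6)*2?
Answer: 27141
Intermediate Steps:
v = 18 (v = 9*2 = 18)
X(Q) = 18
27123 + X(74) = 27123 + 18 = 27141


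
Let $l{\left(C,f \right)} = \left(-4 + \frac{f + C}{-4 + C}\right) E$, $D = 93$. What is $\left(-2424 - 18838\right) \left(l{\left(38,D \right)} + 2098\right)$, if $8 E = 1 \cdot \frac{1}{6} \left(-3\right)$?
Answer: $- \frac{12133341027}{272} \approx -4.4608 \cdot 10^{7}$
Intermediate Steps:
$E = - \frac{1}{16}$ ($E = \frac{1 \cdot \frac{1}{6} \left(-3\right)}{8} = \frac{\frac{1}{6} \left(-3\right)}{8} = \frac{1}{8} \left(- \frac{1}{2}\right) = - \frac{1}{16} \approx -0.0625$)
$l{\left(C,f \right)} = \frac{1}{4} - \frac{C + f}{16 \left(-4 + C\right)}$ ($l{\left(C,f \right)} = \left(-4 + \frac{f + C}{-4 + C}\right) \left(- \frac{1}{16}\right) = \left(-4 + \frac{C + f}{-4 + C}\right) \left(- \frac{1}{16}\right) = \frac{1}{4} - \frac{C + f}{16 \left(-4 + C\right)}$)
$\left(-2424 - 18838\right) \left(l{\left(38,D \right)} + 2098\right) = \left(-2424 - 18838\right) \left(\frac{-16 - 93 + 3 \cdot 38}{16 \left(-4 + 38\right)} + 2098\right) = - 21262 \left(\frac{-16 - 93 + 114}{16 \cdot 34} + 2098\right) = - 21262 \left(\frac{1}{16} \cdot \frac{1}{34} \cdot 5 + 2098\right) = - 21262 \left(\frac{5}{544} + 2098\right) = \left(-21262\right) \frac{1141317}{544} = - \frac{12133341027}{272}$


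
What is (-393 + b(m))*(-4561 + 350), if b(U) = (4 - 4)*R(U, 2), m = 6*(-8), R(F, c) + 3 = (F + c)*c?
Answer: 1654923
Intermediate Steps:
R(F, c) = -3 + c*(F + c) (R(F, c) = -3 + (F + c)*c = -3 + c*(F + c))
m = -48
b(U) = 0 (b(U) = (4 - 4)*(-3 + 2**2 + U*2) = 0*(-3 + 4 + 2*U) = 0*(1 + 2*U) = 0)
(-393 + b(m))*(-4561 + 350) = (-393 + 0)*(-4561 + 350) = -393*(-4211) = 1654923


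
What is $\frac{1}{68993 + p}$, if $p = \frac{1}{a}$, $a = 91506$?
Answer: $\frac{91506}{6313273459} \approx 1.4494 \cdot 10^{-5}$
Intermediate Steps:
$p = \frac{1}{91506} \approx 1.0928 \cdot 10^{-5}$
$\frac{1}{68993 + p} = \frac{1}{68993 + \frac{1}{91506}} = \frac{1}{\frac{6313273459}{91506}} = \frac{91506}{6313273459}$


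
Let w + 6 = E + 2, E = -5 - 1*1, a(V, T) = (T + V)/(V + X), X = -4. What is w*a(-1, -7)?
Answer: -16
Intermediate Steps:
a(V, T) = (T + V)/(-4 + V) (a(V, T) = (T + V)/(V - 4) = (T + V)/(-4 + V))
E = -6 (E = -5 - 1 = -6)
w = -10 (w = -6 + (-6 + 2) = -6 - 4 = -10)
w*a(-1, -7) = -10*(-7 - 1)/(-4 - 1) = -10*(-8)/(-5) = -(-2)*(-8) = -10*8/5 = -16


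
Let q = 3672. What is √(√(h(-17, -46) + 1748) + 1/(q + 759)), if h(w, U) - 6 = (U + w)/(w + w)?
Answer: √(5122236 + 667547874*√2029766)/150654 ≈ 6.4733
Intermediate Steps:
h(w, U) = 6 + (U + w)/(2*w) (h(w, U) = 6 + (U + w)/(w + w) = 6 + (U + w)/((2*w)) = 6 + (U + w)*(1/(2*w)) = 6 + (U + w)/(2*w))
√(√(h(-17, -46) + 1748) + 1/(q + 759)) = √(√((½)*(-46 + 13*(-17))/(-17) + 1748) + 1/(3672 + 759)) = √(√((½)*(-1/17)*(-46 - 221) + 1748) + 1/4431) = √(√((½)*(-1/17)*(-267) + 1748) + 1/4431) = √(√(267/34 + 1748) + 1/4431) = √(√(59699/34) + 1/4431) = √(√2029766/34 + 1/4431) = √(1/4431 + √2029766/34)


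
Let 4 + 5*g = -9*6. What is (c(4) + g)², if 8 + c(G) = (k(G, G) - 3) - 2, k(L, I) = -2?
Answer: 17689/25 ≈ 707.56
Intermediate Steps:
g = -58/5 (g = -⅘ + (-9*6)/5 = -⅘ + (⅕)*(-54) = -⅘ - 54/5 = -58/5 ≈ -11.600)
c(G) = -15 (c(G) = -8 + ((-2 - 3) - 2) = -8 + (-5 - 2) = -8 - 7 = -15)
(c(4) + g)² = (-15 - 58/5)² = (-133/5)² = 17689/25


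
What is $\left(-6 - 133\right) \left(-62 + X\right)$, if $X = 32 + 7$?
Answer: $3197$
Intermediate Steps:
$X = 39$
$\left(-6 - 133\right) \left(-62 + X\right) = \left(-6 - 133\right) \left(-62 + 39\right) = \left(-139\right) \left(-23\right) = 3197$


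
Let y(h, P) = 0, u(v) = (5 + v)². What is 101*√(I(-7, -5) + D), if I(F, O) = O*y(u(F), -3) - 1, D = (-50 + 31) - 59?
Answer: 101*I*√79 ≈ 897.71*I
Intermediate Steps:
D = -78 (D = -19 - 59 = -78)
I(F, O) = -1 (I(F, O) = O*0 - 1 = 0 - 1 = -1)
101*√(I(-7, -5) + D) = 101*√(-1 - 78) = 101*√(-79) = 101*(I*√79) = 101*I*√79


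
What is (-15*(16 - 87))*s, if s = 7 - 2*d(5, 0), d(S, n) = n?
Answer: 7455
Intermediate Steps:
s = 7 (s = 7 - 2*0 = 7 + 0 = 7)
(-15*(16 - 87))*s = -15*(16 - 87)*7 = -15*(-71)*7 = 1065*7 = 7455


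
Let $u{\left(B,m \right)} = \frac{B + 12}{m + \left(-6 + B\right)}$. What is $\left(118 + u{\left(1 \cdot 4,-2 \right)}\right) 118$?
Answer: $13452$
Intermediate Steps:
$u{\left(B,m \right)} = \frac{12 + B}{-6 + B + m}$
$\left(118 + u{\left(1 \cdot 4,-2 \right)}\right) 118 = \left(118 + \frac{12 + 1 \cdot 4}{-6 + 1 \cdot 4 - 2}\right) 118 = \left(118 + \frac{12 + 4}{-6 + 4 - 2}\right) 118 = \left(118 + \frac{1}{-4} \cdot 16\right) 118 = \left(118 - 4\right) 118 = 114 \cdot 118 = 13452$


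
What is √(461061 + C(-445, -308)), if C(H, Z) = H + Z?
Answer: 2*√115077 ≈ 678.46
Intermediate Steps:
√(461061 + C(-445, -308)) = √(461061 + (-445 - 308)) = √(461061 - 753) = √460308 = 2*√115077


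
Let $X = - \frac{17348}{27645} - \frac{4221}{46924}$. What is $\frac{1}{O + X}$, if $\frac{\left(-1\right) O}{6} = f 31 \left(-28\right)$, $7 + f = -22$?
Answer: $- \frac{1297213980}{195921752554457} \approx -6.6211 \cdot 10^{-6}$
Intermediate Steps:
$f = -29$ ($f = -7 - 22 = -29$)
$X = - \frac{930727097}{1297213980}$ ($X = \left(-17348\right) \frac{1}{27645} - \frac{4221}{46924} = - \frac{17348}{27645} - \frac{4221}{46924} = - \frac{930727097}{1297213980} \approx -0.71748$)
$O = -151032$ ($O = - 6 \left(-29\right) 31 \left(-28\right) = - 6 \left(\left(-899\right) \left(-28\right)\right) = \left(-6\right) 25172 = -151032$)
$\frac{1}{O + X} = \frac{1}{-151032 - \frac{930727097}{1297213980}} = \frac{1}{- \frac{195921752554457}{1297213980}} = - \frac{1297213980}{195921752554457}$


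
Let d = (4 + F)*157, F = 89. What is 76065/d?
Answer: 25355/4867 ≈ 5.2096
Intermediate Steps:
d = 14601 (d = (4 + 89)*157 = 93*157 = 14601)
76065/d = 76065/14601 = 76065*(1/14601) = 25355/4867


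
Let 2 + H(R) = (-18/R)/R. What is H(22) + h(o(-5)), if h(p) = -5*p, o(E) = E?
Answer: 5557/242 ≈ 22.963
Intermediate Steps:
H(R) = -2 - 18/R² (H(R) = -2 + (-18/R)/R = -2 - 18/R²)
H(22) + h(o(-5)) = (-2 - 18/22²) - 5*(-5) = (-2 - 18*1/484) + 25 = (-2 - 9/242) + 25 = -493/242 + 25 = 5557/242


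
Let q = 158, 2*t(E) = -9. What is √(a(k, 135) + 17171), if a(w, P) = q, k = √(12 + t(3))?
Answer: √17329 ≈ 131.64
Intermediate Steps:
t(E) = -9/2 (t(E) = (½)*(-9) = -9/2)
k = √30/2 (k = √(12 - 9/2) = √(15/2) = √30/2 ≈ 2.7386)
a(w, P) = 158
√(a(k, 135) + 17171) = √(158 + 17171) = √17329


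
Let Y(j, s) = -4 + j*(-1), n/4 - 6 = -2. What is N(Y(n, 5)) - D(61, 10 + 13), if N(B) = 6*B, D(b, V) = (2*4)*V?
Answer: -304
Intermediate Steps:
D(b, V) = 8*V
n = 16 (n = 24 + 4*(-2) = 24 - 8 = 16)
Y(j, s) = -4 - j
N(Y(n, 5)) - D(61, 10 + 13) = 6*(-4 - 1*16) - 8*(10 + 13) = 6*(-4 - 16) - 8*23 = 6*(-20) - 1*184 = -120 - 184 = -304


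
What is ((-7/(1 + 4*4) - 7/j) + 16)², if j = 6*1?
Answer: 2163841/10404 ≈ 207.98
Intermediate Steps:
j = 6
((-7/(1 + 4*4) - 7/j) + 16)² = ((-7/(1 + 4*4) - 7/6) + 16)² = ((-7/(1 + 16) - 7*⅙) + 16)² = ((-7/17 - 7/6) + 16)² = (-161/102 + 16)² = (1471/102)² = 2163841/10404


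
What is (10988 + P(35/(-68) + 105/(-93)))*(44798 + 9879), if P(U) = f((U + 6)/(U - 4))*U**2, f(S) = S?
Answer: 31755544717175776133/52866270608 ≈ 6.0068e+8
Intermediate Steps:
P(U) = U**2*(6 + U)/(-4 + U) (P(U) = ((U + 6)/(U - 4))*U**2 = ((6 + U)/(-4 + U))*U**2 = U**2*(6 + U)/(-4 + U))
(10988 + P(35/(-68) + 105/(-93)))*(44798 + 9879) = (10988 + (35/(-68) + 105/(-93))**2*(6 + (35/(-68) + 105/(-93)))/(-4 + (35/(-68) + 105/(-93))))*(44798 + 9879) = (10988 + (35*(-1/68) + 105*(-1/93))**2*(6 + (35*(-1/68) + 105*(-1/93)))/(-4 + (35*(-1/68) + 105*(-1/93))))*54677 = (10988 + (-35/68 - 35/31)**2*(6 + (-35/68 - 35/31))/(-4 + (-35/68 - 35/31)))*54677 = (10988 + (-3465/2108)**2*(6 - 3465/2108)/(-4 - 3465/2108))*54677 = (10988 + (12006225/4443664)*(9183/2108)/(-11897/2108))*54677 = (10988 + (12006225/4443664)*(-2108/11897)*(9183/2108))*54677 = (10988 - 110253164175/52866270608)*54677 = (580784328276529/52866270608)*54677 = 31755544717175776133/52866270608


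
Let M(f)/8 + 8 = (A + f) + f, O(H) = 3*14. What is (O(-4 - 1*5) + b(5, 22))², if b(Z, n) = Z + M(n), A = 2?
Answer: 123201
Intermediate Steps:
O(H) = 42
M(f) = -48 + 16*f (M(f) = -64 + 8*((2 + f) + f) = -64 + 8*(2 + 2*f) = -64 + (16 + 16*f) = -48 + 16*f)
b(Z, n) = -48 + Z + 16*n (b(Z, n) = Z + (-48 + 16*n) = -48 + Z + 16*n)
(O(-4 - 1*5) + b(5, 22))² = (42 + (-48 + 5 + 16*22))² = (42 + (-48 + 5 + 352))² = (42 + 309)² = 351² = 123201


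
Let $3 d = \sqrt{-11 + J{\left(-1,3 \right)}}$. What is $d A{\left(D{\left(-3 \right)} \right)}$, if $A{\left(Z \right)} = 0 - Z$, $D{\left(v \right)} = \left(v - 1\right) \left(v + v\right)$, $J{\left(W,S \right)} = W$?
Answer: $- 16 i \sqrt{3} \approx - 27.713 i$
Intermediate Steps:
$D{\left(v \right)} = 2 v \left(-1 + v\right)$ ($D{\left(v \right)} = \left(-1 + v\right) 2 v = 2 v \left(-1 + v\right)$)
$A{\left(Z \right)} = - Z$
$d = \frac{2 i \sqrt{3}}{3}$ ($d = \frac{\sqrt{-11 - 1}}{3} = \frac{\sqrt{-12}}{3} = \frac{2 i \sqrt{3}}{3} \approx 1.1547 i$)
$d A{\left(D{\left(-3 \right)} \right)} = \frac{2 i \sqrt{3}}{3} \left(- 2 \left(-3\right) \left(-1 - 3\right)\right) = \frac{2 i \sqrt{3}}{3} \left(- 2 \left(-3\right) \left(-4\right)\right) = \frac{2 i \sqrt{3}}{3} \left(\left(-1\right) 24\right) = \frac{2 i \sqrt{3}}{3} \left(-24\right) = - 16 i \sqrt{3}$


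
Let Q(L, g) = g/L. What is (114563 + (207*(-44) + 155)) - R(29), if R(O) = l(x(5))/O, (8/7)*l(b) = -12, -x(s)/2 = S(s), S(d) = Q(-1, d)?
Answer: 6125401/58 ≈ 1.0561e+5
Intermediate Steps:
S(d) = -d (S(d) = d/(-1) = d*(-1) = -d)
x(s) = 2*s (x(s) = -(-2)*s = 2*s)
l(b) = -21/2 (l(b) = (7/8)*(-12) = -21/2)
R(O) = -21/(2*O)
(114563 + (207*(-44) + 155)) - R(29) = (114563 + (207*(-44) + 155)) - (-21)/(2*29) = (114563 + (-9108 + 155)) - (-21)/(2*29) = (114563 - 8953) - 1*(-21/58) = 105610 + 21/58 = 6125401/58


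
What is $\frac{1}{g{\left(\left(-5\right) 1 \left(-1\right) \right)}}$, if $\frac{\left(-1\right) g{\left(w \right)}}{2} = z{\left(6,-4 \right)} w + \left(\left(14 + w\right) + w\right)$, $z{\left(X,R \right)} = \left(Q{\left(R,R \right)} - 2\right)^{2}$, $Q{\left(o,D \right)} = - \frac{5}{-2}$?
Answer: $- \frac{2}{101} \approx -0.019802$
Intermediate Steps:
$Q{\left(o,D \right)} = \frac{5}{2}$ ($Q{\left(o,D \right)} = \left(-5\right) \left(- \frac{1}{2}\right) = \frac{5}{2}$)
$z{\left(X,R \right)} = \frac{1}{4}$ ($z{\left(X,R \right)} = \left(\frac{5}{2} - 2\right)^{2} = \left(\frac{1}{2}\right)^{2} = \frac{1}{4}$)
$g{\left(w \right)} = -28 - \frac{9 w}{2}$ ($g{\left(w \right)} = - 2 \left(\frac{w}{4} + \left(\left(14 + w\right) + w\right)\right) = - 2 \left(\frac{w}{4} + \left(14 + 2 w\right)\right) = - 2 \left(14 + \frac{9 w}{4}\right) = -28 - \frac{9 w}{2}$)
$\frac{1}{g{\left(\left(-5\right) 1 \left(-1\right) \right)}} = \frac{1}{-28 - \frac{9 \left(-5\right) 1 \left(-1\right)}{2}} = \frac{1}{-28 - \frac{9 \left(\left(-5\right) \left(-1\right)\right)}{2}} = \frac{1}{-28 - \frac{45}{2}} = \frac{1}{- \frac{101}{2}} = - \frac{2}{101}$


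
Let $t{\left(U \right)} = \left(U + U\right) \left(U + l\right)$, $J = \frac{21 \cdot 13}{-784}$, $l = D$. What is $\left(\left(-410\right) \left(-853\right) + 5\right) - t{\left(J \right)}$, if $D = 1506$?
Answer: $\frac{2200114607}{6272} \approx 3.5078 \cdot 10^{5}$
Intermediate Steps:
$l = 1506$
$J = - \frac{39}{112}$ ($J = 273 \left(- \frac{1}{784}\right) = - \frac{39}{112} \approx -0.34821$)
$t{\left(U \right)} = 2 U \left(1506 + U\right)$ ($t{\left(U \right)} = \left(U + U\right) \left(U + 1506\right) = 2 U \left(1506 + U\right)$)
$\left(\left(-410\right) \left(-853\right) + 5\right) - t{\left(J \right)} = \left(\left(-410\right) \left(-853\right) + 5\right) - 2 \left(- \frac{39}{112}\right) \left(1506 - \frac{39}{112}\right) = \left(349730 + 5\right) - 2 \left(- \frac{39}{112}\right) \frac{168633}{112} = 349735 - - \frac{6576687}{6272} = 349735 + \frac{6576687}{6272} = \frac{2200114607}{6272}$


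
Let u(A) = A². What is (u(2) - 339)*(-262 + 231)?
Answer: 10385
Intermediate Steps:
(u(2) - 339)*(-262 + 231) = (2² - 339)*(-262 + 231) = (4 - 339)*(-31) = -335*(-31) = 10385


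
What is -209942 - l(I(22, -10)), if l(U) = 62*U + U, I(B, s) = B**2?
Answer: -240434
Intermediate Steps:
l(U) = 63*U
-209942 - l(I(22, -10)) = -209942 - 63*22**2 = -209942 - 63*484 = -209942 - 1*30492 = -209942 - 30492 = -240434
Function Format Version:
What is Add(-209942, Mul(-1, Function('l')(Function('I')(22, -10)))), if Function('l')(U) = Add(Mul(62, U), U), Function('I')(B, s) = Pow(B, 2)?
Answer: -240434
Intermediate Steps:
Function('l')(U) = Mul(63, U)
Add(-209942, Mul(-1, Function('l')(Function('I')(22, -10)))) = Add(-209942, Mul(-1, Mul(63, Pow(22, 2)))) = Add(-209942, Mul(-1, Mul(63, 484))) = Add(-209942, Mul(-1, 30492)) = Add(-209942, -30492) = -240434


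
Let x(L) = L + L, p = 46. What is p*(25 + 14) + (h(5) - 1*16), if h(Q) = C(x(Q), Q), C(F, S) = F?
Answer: 1788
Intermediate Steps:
x(L) = 2*L
h(Q) = 2*Q
p*(25 + 14) + (h(5) - 1*16) = 46*(25 + 14) + (2*5 - 1*16) = 46*39 + (10 - 16) = 1794 - 6 = 1788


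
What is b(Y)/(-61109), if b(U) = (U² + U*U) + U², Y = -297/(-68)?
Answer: -264627/282568016 ≈ -0.00093651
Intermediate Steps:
Y = 297/68 (Y = -297*(-1/68) = 297/68 ≈ 4.3676)
b(U) = 3*U² (b(U) = (U² + U²) + U² = 2*U² + U² = 3*U²)
b(Y)/(-61109) = (3*(297/68)²)/(-61109) = (3*(88209/4624))*(-1/61109) = (264627/4624)*(-1/61109) = -264627/282568016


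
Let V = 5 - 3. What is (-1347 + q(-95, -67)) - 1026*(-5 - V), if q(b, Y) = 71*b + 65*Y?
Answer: -5265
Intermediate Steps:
q(b, Y) = 65*Y + 71*b
V = 2
(-1347 + q(-95, -67)) - 1026*(-5 - V) = (-1347 + (65*(-67) + 71*(-95))) - 1026*(-5 - 1*2) = (-1347 + (-4355 - 6745)) - 1026*(-5 - 2) = (-1347 - 11100) - 1026*(-7) = -12447 + 7182 = -5265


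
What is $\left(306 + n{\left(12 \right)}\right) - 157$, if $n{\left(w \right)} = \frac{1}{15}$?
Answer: $\frac{2236}{15} \approx 149.07$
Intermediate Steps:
$n{\left(w \right)} = \frac{1}{15}$
$\left(306 + n{\left(12 \right)}\right) - 157 = \left(306 + \frac{1}{15}\right) - 157 = \frac{4591}{15} - 157 = \frac{2236}{15}$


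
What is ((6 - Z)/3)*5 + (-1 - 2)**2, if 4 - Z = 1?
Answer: 14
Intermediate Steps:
Z = 3 (Z = 4 - 1*1 = 4 - 1 = 3)
((6 - Z)/3)*5 + (-1 - 2)**2 = ((6 - 1*3)/3)*5 + (-1 - 2)**2 = ((6 - 3)*(1/3))*5 + (-3)**2 = (3*(1/3))*5 + 9 = 1*5 + 9 = 5 + 9 = 14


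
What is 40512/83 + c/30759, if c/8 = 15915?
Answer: 418892056/850999 ≈ 492.24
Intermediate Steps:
c = 127320 (c = 8*15915 = 127320)
40512/83 + c/30759 = 40512/83 + 127320/30759 = 40512*(1/83) + 127320*(1/30759) = 40512/83 + 42440/10253 = 418892056/850999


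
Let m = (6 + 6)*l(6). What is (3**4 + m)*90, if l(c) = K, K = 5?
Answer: 12690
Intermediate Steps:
l(c) = 5
m = 60 (m = (6 + 6)*5 = 12*5 = 60)
(3**4 + m)*90 = (3**4 + 60)*90 = (81 + 60)*90 = 141*90 = 12690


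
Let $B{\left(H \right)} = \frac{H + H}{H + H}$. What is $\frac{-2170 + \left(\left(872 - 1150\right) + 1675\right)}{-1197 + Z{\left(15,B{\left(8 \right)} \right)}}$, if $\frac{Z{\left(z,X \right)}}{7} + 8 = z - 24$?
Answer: $\frac{773}{1316} \approx 0.58739$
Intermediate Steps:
$B{\left(H \right)} = 1$ ($B{\left(H \right)} = \frac{2 H}{2 H} = 2 H \frac{1}{2 H} = 1$)
$Z{\left(z,X \right)} = -224 + 7 z$ ($Z{\left(z,X \right)} = -56 + 7 \left(z - 24\right) = -56 + 7 \left(-24 + z\right) = -56 + \left(-168 + 7 z\right) = -224 + 7 z$)
$\frac{-2170 + \left(\left(872 - 1150\right) + 1675\right)}{-1197 + Z{\left(15,B{\left(8 \right)} \right)}} = \frac{-2170 + \left(\left(872 - 1150\right) + 1675\right)}{-1197 + \left(-224 + 7 \cdot 15\right)} = \frac{-2170 + \left(-278 + 1675\right)}{-1197 + \left(-224 + 105\right)} = \frac{-2170 + 1397}{-1197 - 119} = - \frac{773}{-1316} = \left(-773\right) \left(- \frac{1}{1316}\right) = \frac{773}{1316}$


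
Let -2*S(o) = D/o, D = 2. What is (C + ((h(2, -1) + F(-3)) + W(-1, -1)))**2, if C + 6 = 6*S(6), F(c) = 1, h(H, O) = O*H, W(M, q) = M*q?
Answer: 49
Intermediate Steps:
h(H, O) = H*O
S(o) = -1/o
C = -7 (C = -6 + 6*(-1/6) = -6 - 1 = -7)
(C + ((h(2, -1) + F(-3)) + W(-1, -1)))**2 = (-7 + ((2*(-1) + 1) - 1*(-1)))**2 = (-7 + ((-2 + 1) + 1))**2 = (-7 + (-1 + 1))**2 = (-7 + 0)**2 = (-7)**2 = 49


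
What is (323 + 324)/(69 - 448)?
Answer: -647/379 ≈ -1.7071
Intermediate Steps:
(323 + 324)/(69 - 448) = 647/(-379) = 647*(-1/379) = -647/379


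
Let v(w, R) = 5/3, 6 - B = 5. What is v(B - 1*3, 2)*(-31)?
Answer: -155/3 ≈ -51.667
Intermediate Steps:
B = 1 (B = 6 - 1*5 = 6 - 5 = 1)
v(w, R) = 5/3 (v(w, R) = 5*(1/3) = 5/3)
v(B - 1*3, 2)*(-31) = (5/3)*(-31) = -155/3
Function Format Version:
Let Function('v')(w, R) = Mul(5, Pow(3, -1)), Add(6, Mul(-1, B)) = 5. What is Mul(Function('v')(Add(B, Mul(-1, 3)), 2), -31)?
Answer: Rational(-155, 3) ≈ -51.667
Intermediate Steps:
B = 1 (B = Add(6, Mul(-1, 5)) = Add(6, -5) = 1)
Function('v')(w, R) = Rational(5, 3) (Function('v')(w, R) = Mul(5, Rational(1, 3)) = Rational(5, 3))
Mul(Function('v')(Add(B, Mul(-1, 3)), 2), -31) = Mul(Rational(5, 3), -31) = Rational(-155, 3)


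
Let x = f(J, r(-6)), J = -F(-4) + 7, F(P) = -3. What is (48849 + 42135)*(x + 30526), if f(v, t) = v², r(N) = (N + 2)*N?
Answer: 2786475984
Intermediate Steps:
J = 10 (J = -1*(-3) + 7 = 3 + 7 = 10)
r(N) = N*(2 + N) (r(N) = (2 + N)*N = N*(2 + N))
x = 100 (x = 10² = 100)
(48849 + 42135)*(x + 30526) = (48849 + 42135)*(100 + 30526) = 90984*30626 = 2786475984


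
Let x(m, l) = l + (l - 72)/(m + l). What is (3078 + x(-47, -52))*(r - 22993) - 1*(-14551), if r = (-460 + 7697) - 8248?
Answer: -7192510243/99 ≈ -7.2652e+7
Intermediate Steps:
r = -1011 (r = 7237 - 8248 = -1011)
x(m, l) = l + (-72 + l)/(l + m)
(3078 + x(-47, -52))*(r - 22993) - 1*(-14551) = (3078 + (-72 - 52 + (-52)² - 52*(-47))/(-52 - 47))*(-1011 - 22993) - 1*(-14551) = (3078 + (-72 - 52 + 2704 + 2444)/(-99))*(-24004) + 14551 = (3078 - 1/99*5024)*(-24004) + 14551 = (3078 - 5024/99)*(-24004) + 14551 = (299698/99)*(-24004) + 14551 = -7193950792/99 + 14551 = -7192510243/99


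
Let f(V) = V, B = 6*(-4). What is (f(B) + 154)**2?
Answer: 16900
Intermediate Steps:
B = -24
(f(B) + 154)**2 = (-24 + 154)**2 = 130**2 = 16900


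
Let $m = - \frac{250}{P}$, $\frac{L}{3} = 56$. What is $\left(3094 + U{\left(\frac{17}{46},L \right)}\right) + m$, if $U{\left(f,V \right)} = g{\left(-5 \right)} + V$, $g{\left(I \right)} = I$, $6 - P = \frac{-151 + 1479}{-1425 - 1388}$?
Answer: $\frac{29296846}{9103} \approx 3218.4$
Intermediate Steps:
$L = 168$ ($L = 3 \cdot 56 = 168$)
$P = \frac{18206}{2813}$ ($P = 6 - \frac{-151 + 1479}{-1425 - 1388} = 6 - \frac{1328}{-2813} = 6 - 1328 \left(- \frac{1}{2813}\right) = 6 - - \frac{1328}{2813} = 6 + \frac{1328}{2813} = \frac{18206}{2813} \approx 6.4721$)
$m = - \frac{351625}{9103}$ ($m = - \frac{250}{\frac{18206}{2813}} = \left(-250\right) \frac{2813}{18206} = - \frac{351625}{9103} \approx -38.627$)
$U{\left(f,V \right)} = -5 + V$
$\left(3094 + U{\left(\frac{17}{46},L \right)}\right) + m = \left(3094 + \left(-5 + 168\right)\right) - \frac{351625}{9103} = \left(3094 + 163\right) - \frac{351625}{9103} = 3257 - \frac{351625}{9103} = \frac{29296846}{9103}$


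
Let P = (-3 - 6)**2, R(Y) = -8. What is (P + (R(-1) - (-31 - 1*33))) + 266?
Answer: 403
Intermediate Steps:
P = 81 (P = (-9)**2 = 81)
(P + (R(-1) - (-31 - 1*33))) + 266 = (81 + (-8 - (-31 - 1*33))) + 266 = (81 + (-8 - (-31 - 33))) + 266 = (81 + (-8 - 1*(-64))) + 266 = (81 + (-8 + 64)) + 266 = (81 + 56) + 266 = 137 + 266 = 403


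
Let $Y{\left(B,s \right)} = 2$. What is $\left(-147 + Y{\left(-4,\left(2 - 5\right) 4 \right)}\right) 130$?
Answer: $-18850$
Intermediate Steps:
$\left(-147 + Y{\left(-4,\left(2 - 5\right) 4 \right)}\right) 130 = \left(-147 + 2\right) 130 = \left(-145\right) 130 = -18850$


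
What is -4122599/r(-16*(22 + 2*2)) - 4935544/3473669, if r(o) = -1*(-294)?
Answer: -14321995395667/1021258686 ≈ -14024.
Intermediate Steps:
r(o) = 294
-4122599/r(-16*(22 + 2*2)) - 4935544/3473669 = -4122599/294 - 4935544/3473669 = -14321995395667/1021258686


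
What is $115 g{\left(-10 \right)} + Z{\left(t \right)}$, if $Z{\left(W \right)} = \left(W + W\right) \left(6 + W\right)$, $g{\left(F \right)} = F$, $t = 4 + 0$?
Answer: $-1070$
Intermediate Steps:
$t = 4$
$Z{\left(W \right)} = 2 W \left(6 + W\right)$
$115 g{\left(-10 \right)} + Z{\left(t \right)} = 115 \left(-10\right) + 2 \cdot 4 \left(6 + 4\right) = -1150 + 2 \cdot 4 \cdot 10 = -1150 + 80 = -1070$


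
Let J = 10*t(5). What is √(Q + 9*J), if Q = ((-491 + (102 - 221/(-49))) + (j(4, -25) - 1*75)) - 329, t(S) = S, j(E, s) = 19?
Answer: I*√15655/7 ≈ 17.874*I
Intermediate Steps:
J = 50 (J = 10*5 = 50)
Q = -37705/49 (Q = ((-491 + (102 - 221/(-49))) + (19 - 1*75)) - 329 = ((-491 + (102 - 221*(-1/49))) + (19 - 75)) - 329 = ((-491 + (102 + 221/49)) - 56) - 329 = ((-491 + 5219/49) - 56) - 329 = (-18840/49 - 56) - 329 = -21584/49 - 329 = -37705/49 ≈ -769.49)
√(Q + 9*J) = √(-37705/49 + 9*50) = √(-37705/49 + 450) = √(-15655/49) = I*√15655/7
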